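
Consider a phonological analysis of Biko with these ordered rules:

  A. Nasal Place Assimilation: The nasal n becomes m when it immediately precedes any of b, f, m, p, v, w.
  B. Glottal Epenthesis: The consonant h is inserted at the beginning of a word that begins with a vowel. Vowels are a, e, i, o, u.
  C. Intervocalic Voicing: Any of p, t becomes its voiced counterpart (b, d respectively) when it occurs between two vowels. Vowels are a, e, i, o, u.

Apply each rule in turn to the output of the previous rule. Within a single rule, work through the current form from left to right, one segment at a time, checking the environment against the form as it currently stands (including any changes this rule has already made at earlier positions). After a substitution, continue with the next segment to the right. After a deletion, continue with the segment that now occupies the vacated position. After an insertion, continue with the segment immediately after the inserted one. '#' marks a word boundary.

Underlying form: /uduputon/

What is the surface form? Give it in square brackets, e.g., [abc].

A Nasal Place Assimilation: no change — [uduputon]
B Glottal Epenthesis: [uduputon] → [huduputon]
C Intervocalic Voicing: [huduputon] → [hudubudon]

[hudubudon]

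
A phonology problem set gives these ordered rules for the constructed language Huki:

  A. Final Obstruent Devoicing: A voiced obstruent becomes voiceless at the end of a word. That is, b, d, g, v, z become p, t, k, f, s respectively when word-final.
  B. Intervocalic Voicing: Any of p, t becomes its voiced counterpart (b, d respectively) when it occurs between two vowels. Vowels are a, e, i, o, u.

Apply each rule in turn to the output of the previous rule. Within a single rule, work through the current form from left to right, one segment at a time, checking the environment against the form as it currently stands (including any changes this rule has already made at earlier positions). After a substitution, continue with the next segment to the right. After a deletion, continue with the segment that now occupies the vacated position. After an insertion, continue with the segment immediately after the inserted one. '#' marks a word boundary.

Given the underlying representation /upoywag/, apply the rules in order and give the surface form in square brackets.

A Final Obstruent Devoicing: [upoywag] → [upoywak]
B Intervocalic Voicing: [upoywak] → [uboywak]

[uboywak]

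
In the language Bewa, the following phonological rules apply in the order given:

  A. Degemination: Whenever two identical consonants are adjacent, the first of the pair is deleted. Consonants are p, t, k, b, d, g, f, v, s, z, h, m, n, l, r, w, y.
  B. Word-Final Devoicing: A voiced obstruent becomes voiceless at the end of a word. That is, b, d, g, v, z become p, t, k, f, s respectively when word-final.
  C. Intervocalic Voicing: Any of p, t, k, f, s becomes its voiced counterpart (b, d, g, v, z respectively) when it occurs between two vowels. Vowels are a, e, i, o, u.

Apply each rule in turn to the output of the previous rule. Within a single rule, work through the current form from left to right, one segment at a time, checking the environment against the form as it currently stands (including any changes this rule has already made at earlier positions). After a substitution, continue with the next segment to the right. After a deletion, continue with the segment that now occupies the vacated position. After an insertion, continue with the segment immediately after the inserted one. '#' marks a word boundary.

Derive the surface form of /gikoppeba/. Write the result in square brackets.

A Degemination: [gikoppeba] → [gikopeba]
B Word-Final Devoicing: no change — [gikopeba]
C Intervocalic Voicing: [gikopeba] → [gigobeba]

[gigobeba]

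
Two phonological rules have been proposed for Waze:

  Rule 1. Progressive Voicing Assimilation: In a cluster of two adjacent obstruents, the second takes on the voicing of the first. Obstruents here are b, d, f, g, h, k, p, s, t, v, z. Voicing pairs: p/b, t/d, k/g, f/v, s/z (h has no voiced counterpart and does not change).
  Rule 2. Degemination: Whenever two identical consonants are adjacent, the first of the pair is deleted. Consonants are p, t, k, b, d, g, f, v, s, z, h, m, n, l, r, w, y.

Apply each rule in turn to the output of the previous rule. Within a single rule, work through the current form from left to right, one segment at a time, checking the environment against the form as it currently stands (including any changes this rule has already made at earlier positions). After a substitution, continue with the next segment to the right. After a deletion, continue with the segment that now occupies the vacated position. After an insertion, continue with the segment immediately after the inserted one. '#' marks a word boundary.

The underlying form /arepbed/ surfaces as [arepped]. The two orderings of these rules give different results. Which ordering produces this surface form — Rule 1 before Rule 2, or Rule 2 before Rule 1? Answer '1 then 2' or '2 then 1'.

2 then 1

Order 1 then 2:
  1 Progressive Voicing Assimilation: [arepbed] → [arepped]
  2 Degemination: [arepped] → [areped]
  result: [areped]
Order 2 then 1:
  2 Degemination: no change — [arepbed]
  1 Progressive Voicing Assimilation: [arepbed] → [arepped]
  result: [arepped]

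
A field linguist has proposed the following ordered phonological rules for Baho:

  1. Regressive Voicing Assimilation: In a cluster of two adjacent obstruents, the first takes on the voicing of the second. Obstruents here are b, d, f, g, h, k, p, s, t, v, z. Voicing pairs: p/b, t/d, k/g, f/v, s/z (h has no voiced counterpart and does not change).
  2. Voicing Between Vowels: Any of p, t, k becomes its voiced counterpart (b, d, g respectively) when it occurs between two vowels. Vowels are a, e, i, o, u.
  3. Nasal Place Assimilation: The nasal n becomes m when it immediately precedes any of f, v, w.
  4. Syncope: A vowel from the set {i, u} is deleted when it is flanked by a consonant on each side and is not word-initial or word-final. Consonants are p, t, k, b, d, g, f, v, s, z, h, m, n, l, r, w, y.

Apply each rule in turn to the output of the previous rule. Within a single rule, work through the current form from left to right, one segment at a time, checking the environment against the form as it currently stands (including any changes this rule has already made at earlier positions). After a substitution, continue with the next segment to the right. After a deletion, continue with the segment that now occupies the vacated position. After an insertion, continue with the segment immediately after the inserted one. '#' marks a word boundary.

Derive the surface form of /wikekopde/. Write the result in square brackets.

1 Regressive Voicing Assimilation: [wikekopde] → [wikekobde]
2 Voicing Between Vowels: [wikekobde] → [wigegobde]
3 Nasal Place Assimilation: no change — [wigegobde]
4 Syncope: [wigegobde] → [wgegobde]

[wgegobde]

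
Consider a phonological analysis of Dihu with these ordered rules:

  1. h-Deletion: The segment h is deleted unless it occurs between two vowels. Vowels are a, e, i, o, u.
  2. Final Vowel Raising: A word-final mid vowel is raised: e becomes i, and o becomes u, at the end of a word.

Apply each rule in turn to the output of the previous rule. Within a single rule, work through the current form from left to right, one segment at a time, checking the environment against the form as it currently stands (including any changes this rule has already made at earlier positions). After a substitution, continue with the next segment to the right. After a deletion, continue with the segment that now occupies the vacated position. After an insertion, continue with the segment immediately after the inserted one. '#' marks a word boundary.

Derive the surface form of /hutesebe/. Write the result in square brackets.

[utesebi]

1 h-Deletion: [hutesebe] → [utesebe]
2 Final Vowel Raising: [utesebe] → [utesebi]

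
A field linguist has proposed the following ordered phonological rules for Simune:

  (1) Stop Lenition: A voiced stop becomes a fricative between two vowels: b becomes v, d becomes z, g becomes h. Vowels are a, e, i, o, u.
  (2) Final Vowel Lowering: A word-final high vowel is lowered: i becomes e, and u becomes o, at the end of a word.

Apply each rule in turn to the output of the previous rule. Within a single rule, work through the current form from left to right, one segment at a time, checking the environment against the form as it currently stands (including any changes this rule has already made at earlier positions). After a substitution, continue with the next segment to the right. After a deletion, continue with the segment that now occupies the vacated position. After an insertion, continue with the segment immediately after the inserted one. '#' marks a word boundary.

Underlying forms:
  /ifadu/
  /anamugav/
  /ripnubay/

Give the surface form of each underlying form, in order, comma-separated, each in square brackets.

[ifazo], [anamuhav], [ripnuvay]

/ifadu/:
  (1) Stop Lenition: [ifadu] → [ifazu]
  (2) Final Vowel Lowering: [ifazu] → [ifazo]
/anamugav/:
  (1) Stop Lenition: [anamugav] → [anamuhav]
  (2) Final Vowel Lowering: no change — [anamuhav]
/ripnubay/:
  (1) Stop Lenition: [ripnubay] → [ripnuvay]
  (2) Final Vowel Lowering: no change — [ripnuvay]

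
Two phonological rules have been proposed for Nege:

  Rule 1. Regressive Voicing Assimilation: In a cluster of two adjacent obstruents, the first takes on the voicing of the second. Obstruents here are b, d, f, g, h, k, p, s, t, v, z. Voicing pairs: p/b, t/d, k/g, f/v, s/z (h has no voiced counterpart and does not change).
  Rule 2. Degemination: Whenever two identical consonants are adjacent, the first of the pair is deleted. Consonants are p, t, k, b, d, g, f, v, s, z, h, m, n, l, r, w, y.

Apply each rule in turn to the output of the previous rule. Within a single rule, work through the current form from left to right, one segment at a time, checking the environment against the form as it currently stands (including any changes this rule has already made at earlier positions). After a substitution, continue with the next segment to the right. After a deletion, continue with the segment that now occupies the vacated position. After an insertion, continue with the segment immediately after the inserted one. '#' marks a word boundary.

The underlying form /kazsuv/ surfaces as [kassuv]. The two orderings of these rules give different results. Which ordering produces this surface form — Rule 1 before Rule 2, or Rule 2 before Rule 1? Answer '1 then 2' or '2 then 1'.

Order 1 then 2:
  1 Regressive Voicing Assimilation: [kazsuv] → [kassuv]
  2 Degemination: [kassuv] → [kasuv]
  result: [kasuv]
Order 2 then 1:
  2 Degemination: no change — [kazsuv]
  1 Regressive Voicing Assimilation: [kazsuv] → [kassuv]
  result: [kassuv]

2 then 1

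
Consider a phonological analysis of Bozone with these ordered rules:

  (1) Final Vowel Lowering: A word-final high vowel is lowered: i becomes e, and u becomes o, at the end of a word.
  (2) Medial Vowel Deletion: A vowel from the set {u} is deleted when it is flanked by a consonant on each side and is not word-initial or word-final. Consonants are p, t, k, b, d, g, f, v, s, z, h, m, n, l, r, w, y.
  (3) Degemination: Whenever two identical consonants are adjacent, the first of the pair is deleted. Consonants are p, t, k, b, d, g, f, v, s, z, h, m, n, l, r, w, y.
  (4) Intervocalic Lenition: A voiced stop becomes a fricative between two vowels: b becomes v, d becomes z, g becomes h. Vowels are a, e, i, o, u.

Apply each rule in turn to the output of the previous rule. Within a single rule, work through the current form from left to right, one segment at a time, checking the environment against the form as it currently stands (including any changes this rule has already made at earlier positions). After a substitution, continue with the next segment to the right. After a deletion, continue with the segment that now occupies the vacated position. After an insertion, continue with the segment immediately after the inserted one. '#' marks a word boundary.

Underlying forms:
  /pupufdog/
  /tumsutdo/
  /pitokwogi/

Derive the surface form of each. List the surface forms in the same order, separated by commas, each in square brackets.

/pupufdog/:
  (1) Final Vowel Lowering: no change — [pupufdog]
  (2) Medial Vowel Deletion: [pupufdog] → [ppfdog]
  (3) Degemination: [ppfdog] → [pfdog]
  (4) Intervocalic Lenition: no change — [pfdog]
/tumsutdo/:
  (1) Final Vowel Lowering: no change — [tumsutdo]
  (2) Medial Vowel Deletion: [tumsutdo] → [tmstdo]
  (3) Degemination: no change — [tmstdo]
  (4) Intervocalic Lenition: no change — [tmstdo]
/pitokwogi/:
  (1) Final Vowel Lowering: [pitokwogi] → [pitokwoge]
  (2) Medial Vowel Deletion: no change — [pitokwoge]
  (3) Degemination: no change — [pitokwoge]
  (4) Intervocalic Lenition: [pitokwoge] → [pitokwohe]

[pfdog], [tmstdo], [pitokwohe]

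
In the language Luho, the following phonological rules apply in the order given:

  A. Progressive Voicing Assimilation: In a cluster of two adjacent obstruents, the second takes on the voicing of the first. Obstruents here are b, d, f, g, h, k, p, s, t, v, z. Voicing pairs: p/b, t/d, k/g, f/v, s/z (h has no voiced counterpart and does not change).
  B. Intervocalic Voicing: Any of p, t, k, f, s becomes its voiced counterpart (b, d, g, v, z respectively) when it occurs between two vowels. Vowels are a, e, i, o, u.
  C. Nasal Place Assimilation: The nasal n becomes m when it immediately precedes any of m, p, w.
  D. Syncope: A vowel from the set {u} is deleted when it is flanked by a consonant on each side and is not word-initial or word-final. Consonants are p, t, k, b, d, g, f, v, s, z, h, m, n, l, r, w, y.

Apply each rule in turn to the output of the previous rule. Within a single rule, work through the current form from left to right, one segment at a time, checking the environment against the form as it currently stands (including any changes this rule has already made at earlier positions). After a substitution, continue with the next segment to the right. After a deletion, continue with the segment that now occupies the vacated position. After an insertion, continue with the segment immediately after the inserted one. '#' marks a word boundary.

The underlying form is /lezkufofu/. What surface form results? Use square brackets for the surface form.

A Progressive Voicing Assimilation: [lezkufofu] → [lezgufofu]
B Intervocalic Voicing: [lezgufofu] → [lezguvovu]
C Nasal Place Assimilation: no change — [lezguvovu]
D Syncope: [lezguvovu] → [lezgvovu]

[lezgvovu]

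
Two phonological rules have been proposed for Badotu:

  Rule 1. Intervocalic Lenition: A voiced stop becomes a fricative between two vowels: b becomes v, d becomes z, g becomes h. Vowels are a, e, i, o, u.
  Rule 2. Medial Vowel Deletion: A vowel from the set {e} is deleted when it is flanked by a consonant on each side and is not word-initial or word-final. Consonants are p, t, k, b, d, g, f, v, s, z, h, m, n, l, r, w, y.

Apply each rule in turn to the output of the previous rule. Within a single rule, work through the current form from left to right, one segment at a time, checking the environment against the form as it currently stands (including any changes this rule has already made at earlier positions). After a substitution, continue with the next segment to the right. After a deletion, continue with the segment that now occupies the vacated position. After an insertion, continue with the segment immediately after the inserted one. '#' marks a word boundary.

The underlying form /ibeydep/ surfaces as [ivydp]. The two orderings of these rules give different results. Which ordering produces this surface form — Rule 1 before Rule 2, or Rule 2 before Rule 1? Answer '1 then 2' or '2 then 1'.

Order 1 then 2:
  1 Intervocalic Lenition: [ibeydep] → [iveydep]
  2 Medial Vowel Deletion: [iveydep] → [ivydp]
  result: [ivydp]
Order 2 then 1:
  2 Medial Vowel Deletion: [ibeydep] → [ibydp]
  1 Intervocalic Lenition: no change — [ibydp]
  result: [ibydp]

1 then 2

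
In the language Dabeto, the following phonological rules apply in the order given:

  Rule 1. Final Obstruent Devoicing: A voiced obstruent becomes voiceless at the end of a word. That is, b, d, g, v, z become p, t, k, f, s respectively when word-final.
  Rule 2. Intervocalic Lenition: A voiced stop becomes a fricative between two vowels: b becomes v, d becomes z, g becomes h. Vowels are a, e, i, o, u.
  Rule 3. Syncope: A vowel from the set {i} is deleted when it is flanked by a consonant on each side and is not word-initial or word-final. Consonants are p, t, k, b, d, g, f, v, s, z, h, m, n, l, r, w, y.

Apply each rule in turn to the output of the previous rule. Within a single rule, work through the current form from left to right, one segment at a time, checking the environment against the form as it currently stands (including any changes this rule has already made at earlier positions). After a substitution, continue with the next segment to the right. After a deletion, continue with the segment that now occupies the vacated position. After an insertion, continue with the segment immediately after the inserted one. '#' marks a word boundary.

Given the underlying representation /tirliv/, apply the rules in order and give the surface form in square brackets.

[trlf]

Rule 1 Final Obstruent Devoicing: [tirliv] → [tirlif]
Rule 2 Intervocalic Lenition: no change — [tirlif]
Rule 3 Syncope: [tirlif] → [trlf]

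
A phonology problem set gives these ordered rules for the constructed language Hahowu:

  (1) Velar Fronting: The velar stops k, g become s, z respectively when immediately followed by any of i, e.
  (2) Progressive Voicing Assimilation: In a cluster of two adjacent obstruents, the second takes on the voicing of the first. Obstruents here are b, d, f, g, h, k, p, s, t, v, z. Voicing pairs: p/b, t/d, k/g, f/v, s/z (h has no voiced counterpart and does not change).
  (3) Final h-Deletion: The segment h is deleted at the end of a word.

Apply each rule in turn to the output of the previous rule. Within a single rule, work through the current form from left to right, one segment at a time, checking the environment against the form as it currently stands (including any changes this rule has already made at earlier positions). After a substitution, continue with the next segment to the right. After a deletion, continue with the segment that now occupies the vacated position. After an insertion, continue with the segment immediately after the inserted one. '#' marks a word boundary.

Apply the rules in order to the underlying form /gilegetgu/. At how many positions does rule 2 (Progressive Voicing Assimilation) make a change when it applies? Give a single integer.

(1) Velar Fronting: [gilegetgu] → [zilezetgu]
(2) Progressive Voicing Assimilation: [zilezetgu] → [zilezetku]
(3) Final h-Deletion: no change — [zilezetku]
Rule 2 changed 1 position(s).

1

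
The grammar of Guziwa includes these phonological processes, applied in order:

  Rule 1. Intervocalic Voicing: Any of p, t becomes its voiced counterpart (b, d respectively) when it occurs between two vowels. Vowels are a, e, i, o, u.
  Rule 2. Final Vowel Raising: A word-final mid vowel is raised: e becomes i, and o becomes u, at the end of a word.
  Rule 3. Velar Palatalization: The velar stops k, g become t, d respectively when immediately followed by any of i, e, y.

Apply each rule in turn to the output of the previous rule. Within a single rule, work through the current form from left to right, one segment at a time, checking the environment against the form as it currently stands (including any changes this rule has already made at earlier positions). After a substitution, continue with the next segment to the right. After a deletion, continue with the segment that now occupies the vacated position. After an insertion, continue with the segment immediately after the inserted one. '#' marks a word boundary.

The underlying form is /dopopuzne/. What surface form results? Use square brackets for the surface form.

Rule 1 Intervocalic Voicing: [dopopuzne] → [dobobuzne]
Rule 2 Final Vowel Raising: [dobobuzne] → [dobobuzni]
Rule 3 Velar Palatalization: no change — [dobobuzni]

[dobobuzni]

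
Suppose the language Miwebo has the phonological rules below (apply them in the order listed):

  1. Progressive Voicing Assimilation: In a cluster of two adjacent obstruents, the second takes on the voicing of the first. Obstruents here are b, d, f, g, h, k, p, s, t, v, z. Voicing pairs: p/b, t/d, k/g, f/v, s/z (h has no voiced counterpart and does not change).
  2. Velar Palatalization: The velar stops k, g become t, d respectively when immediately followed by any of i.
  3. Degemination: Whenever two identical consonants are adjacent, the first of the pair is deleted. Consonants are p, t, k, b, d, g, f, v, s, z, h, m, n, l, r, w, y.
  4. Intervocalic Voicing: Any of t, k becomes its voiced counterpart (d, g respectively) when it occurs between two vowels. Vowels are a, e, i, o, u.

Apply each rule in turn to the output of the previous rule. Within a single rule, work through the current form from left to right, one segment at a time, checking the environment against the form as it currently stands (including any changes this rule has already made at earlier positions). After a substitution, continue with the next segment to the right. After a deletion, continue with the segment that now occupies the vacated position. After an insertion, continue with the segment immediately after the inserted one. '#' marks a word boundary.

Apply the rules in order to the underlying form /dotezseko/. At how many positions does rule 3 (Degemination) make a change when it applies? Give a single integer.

1 Progressive Voicing Assimilation: [dotezseko] → [dotezzeko]
2 Velar Palatalization: no change — [dotezzeko]
3 Degemination: [dotezzeko] → [dotezeko]
4 Intervocalic Voicing: [dotezeko] → [dodezego]
Rule 3 changed 1 position(s).

1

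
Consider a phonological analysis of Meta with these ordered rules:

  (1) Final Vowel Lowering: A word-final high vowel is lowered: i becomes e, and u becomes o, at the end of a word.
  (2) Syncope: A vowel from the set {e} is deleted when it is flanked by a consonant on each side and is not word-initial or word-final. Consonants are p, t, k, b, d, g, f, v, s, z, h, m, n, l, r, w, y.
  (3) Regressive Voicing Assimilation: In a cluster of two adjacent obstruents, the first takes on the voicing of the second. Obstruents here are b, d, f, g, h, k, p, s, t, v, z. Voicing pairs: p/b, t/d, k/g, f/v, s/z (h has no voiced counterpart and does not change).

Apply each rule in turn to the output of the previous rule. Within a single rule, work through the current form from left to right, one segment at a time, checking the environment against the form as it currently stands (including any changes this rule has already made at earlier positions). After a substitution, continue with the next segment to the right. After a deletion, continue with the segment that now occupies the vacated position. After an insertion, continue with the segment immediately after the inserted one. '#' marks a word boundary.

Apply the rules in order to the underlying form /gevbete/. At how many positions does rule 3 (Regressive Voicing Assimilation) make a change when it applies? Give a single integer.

(1) Final Vowel Lowering: no change — [gevbete]
(2) Syncope: [gevbete] → [gvbte]
(3) Regressive Voicing Assimilation: [gvbte] → [gvpte]
Rule 3 changed 1 position(s).

1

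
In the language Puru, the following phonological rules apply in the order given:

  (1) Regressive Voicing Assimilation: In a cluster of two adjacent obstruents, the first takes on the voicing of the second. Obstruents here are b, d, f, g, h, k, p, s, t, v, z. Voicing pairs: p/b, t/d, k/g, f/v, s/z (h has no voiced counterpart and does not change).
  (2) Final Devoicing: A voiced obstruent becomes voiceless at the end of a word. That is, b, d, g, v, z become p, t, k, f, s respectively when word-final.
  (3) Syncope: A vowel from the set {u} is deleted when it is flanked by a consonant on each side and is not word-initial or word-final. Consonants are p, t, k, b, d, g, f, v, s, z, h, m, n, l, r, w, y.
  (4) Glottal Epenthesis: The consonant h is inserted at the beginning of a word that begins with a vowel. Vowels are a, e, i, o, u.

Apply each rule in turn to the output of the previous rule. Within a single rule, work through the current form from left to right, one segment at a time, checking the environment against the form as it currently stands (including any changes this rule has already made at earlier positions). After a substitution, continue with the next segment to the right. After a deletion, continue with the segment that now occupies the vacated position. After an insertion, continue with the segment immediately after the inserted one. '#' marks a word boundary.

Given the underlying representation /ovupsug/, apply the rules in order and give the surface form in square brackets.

(1) Regressive Voicing Assimilation: no change — [ovupsug]
(2) Final Devoicing: [ovupsug] → [ovupsuk]
(3) Syncope: [ovupsuk] → [ovpsk]
(4) Glottal Epenthesis: [ovpsk] → [hovpsk]

[hovpsk]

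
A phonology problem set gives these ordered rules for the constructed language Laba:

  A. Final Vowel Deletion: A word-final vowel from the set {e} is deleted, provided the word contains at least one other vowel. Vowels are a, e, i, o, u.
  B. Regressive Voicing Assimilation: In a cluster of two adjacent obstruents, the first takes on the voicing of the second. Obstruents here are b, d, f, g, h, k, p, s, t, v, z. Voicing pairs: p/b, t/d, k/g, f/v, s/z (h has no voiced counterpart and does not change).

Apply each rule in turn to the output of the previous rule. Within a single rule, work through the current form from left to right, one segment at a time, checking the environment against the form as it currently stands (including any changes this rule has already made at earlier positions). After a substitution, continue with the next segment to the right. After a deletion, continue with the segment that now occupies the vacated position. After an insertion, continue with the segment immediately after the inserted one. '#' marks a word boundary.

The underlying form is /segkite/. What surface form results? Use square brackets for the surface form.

[sekkit]

A Final Vowel Deletion: [segkite] → [segkit]
B Regressive Voicing Assimilation: [segkit] → [sekkit]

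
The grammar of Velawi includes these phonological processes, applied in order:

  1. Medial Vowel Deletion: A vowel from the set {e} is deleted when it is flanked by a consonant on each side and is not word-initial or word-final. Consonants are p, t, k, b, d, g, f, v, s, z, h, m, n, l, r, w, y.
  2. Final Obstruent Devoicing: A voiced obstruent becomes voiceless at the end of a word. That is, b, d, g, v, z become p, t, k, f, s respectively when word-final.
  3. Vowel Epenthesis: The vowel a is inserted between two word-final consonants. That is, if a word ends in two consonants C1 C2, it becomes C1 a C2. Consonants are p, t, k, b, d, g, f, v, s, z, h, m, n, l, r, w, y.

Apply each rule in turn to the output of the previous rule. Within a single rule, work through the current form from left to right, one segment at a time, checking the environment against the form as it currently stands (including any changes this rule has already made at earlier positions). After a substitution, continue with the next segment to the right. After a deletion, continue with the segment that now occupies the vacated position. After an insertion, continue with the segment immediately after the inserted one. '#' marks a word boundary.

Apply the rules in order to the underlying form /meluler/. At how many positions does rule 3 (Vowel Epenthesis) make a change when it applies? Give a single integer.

1

1 Medial Vowel Deletion: [meluler] → [mlulr]
2 Final Obstruent Devoicing: no change — [mlulr]
3 Vowel Epenthesis: [mlulr] → [mlular]
Rule 3 changed 1 position(s).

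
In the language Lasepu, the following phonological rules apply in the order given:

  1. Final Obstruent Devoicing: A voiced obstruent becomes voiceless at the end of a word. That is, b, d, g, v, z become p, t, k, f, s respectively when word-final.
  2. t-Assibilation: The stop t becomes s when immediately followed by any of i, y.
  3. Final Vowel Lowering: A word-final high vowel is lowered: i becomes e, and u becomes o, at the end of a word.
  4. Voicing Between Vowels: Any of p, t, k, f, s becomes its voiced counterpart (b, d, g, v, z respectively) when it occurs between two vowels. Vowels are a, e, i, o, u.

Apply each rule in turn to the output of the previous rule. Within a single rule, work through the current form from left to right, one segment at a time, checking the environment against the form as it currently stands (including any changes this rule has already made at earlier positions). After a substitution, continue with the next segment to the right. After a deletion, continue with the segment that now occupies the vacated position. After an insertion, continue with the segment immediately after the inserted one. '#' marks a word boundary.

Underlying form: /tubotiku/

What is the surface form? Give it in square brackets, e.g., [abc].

1 Final Obstruent Devoicing: no change — [tubotiku]
2 t-Assibilation: [tubotiku] → [tubosiku]
3 Final Vowel Lowering: [tubosiku] → [tubosiko]
4 Voicing Between Vowels: [tubosiko] → [tubozigo]

[tubozigo]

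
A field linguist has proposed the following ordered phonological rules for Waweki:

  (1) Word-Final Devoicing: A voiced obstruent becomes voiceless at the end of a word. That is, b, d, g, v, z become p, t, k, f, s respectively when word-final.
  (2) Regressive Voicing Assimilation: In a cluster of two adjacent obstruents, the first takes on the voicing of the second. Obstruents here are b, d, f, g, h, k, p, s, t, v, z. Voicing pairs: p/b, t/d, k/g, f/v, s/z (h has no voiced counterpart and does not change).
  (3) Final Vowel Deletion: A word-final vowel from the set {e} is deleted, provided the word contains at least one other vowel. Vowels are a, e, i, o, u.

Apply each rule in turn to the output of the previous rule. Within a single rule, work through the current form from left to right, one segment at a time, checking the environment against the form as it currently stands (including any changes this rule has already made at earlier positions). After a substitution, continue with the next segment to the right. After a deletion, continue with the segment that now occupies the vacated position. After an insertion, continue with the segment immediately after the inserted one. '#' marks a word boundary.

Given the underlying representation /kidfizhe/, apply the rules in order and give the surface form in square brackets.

[kitfish]

(1) Word-Final Devoicing: no change — [kidfizhe]
(2) Regressive Voicing Assimilation: [kidfizhe] → [kitfishe]
(3) Final Vowel Deletion: [kitfishe] → [kitfish]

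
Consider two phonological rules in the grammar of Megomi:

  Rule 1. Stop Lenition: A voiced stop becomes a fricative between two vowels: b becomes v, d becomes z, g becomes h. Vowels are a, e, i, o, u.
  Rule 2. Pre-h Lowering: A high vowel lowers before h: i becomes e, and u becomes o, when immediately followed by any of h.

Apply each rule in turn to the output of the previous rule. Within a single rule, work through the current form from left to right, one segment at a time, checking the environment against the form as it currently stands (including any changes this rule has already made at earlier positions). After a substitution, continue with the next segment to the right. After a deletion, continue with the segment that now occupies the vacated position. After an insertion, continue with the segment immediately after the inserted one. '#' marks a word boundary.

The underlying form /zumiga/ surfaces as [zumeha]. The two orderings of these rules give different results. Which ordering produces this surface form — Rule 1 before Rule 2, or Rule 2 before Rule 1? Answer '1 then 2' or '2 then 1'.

1 then 2

Order 1 then 2:
  1 Stop Lenition: [zumiga] → [zumiha]
  2 Pre-h Lowering: [zumiha] → [zumeha]
  result: [zumeha]
Order 2 then 1:
  2 Pre-h Lowering: no change — [zumiga]
  1 Stop Lenition: [zumiga] → [zumiha]
  result: [zumiha]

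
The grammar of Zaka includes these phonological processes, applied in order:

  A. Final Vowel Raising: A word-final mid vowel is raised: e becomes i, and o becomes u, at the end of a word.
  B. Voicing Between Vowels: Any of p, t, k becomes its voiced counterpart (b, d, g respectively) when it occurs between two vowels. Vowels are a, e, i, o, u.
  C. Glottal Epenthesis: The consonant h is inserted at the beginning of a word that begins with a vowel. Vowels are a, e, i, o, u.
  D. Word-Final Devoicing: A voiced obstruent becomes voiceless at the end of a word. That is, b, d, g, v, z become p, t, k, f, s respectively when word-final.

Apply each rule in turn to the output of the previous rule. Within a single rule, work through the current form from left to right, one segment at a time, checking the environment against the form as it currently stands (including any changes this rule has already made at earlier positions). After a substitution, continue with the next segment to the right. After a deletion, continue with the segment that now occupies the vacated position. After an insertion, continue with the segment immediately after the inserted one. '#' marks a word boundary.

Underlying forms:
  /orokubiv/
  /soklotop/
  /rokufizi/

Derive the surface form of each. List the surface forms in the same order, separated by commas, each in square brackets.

/orokubiv/:
  A Final Vowel Raising: no change — [orokubiv]
  B Voicing Between Vowels: [orokubiv] → [orogubiv]
  C Glottal Epenthesis: [orogubiv] → [horogubiv]
  D Word-Final Devoicing: [horogubiv] → [horogubif]
/soklotop/:
  A Final Vowel Raising: no change — [soklotop]
  B Voicing Between Vowels: [soklotop] → [soklodop]
  C Glottal Epenthesis: no change — [soklodop]
  D Word-Final Devoicing: no change — [soklodop]
/rokufizi/:
  A Final Vowel Raising: no change — [rokufizi]
  B Voicing Between Vowels: [rokufizi] → [rogufizi]
  C Glottal Epenthesis: no change — [rogufizi]
  D Word-Final Devoicing: no change — [rogufizi]

[horogubif], [soklodop], [rogufizi]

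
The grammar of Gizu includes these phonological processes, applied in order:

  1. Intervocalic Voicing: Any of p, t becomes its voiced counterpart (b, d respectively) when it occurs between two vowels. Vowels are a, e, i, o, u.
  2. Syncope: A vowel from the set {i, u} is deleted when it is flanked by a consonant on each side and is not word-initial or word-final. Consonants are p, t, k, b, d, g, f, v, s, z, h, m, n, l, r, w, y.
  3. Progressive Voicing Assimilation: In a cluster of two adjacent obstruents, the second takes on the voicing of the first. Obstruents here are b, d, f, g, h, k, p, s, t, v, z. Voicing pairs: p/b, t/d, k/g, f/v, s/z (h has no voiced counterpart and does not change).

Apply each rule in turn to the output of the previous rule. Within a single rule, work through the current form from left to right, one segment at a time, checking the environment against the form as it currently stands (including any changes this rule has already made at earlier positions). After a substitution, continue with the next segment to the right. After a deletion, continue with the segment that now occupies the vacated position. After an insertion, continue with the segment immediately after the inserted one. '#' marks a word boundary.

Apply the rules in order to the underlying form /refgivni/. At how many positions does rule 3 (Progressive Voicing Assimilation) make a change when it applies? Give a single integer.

1 Intervocalic Voicing: no change — [refgivni]
2 Syncope: [refgivni] → [refgvni]
3 Progressive Voicing Assimilation: [refgvni] → [refkfni]
Rule 3 changed 2 position(s).

2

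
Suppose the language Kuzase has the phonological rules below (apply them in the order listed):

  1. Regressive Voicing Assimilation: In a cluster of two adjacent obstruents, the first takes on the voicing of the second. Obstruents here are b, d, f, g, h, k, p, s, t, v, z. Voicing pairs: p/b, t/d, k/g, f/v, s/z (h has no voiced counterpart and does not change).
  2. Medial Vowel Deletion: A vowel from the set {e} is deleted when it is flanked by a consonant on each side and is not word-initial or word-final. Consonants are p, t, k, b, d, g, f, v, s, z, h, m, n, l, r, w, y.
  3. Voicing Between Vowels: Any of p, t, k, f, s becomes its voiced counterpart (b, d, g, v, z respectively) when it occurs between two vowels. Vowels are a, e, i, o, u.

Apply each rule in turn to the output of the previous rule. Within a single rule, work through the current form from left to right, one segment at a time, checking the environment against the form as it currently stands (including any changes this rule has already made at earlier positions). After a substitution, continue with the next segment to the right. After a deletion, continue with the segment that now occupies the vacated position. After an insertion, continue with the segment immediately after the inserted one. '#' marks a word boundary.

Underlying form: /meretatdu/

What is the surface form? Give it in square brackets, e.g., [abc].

1 Regressive Voicing Assimilation: [meretatdu] → [meretaddu]
2 Medial Vowel Deletion: [meretaddu] → [mrtaddu]
3 Voicing Between Vowels: no change — [mrtaddu]

[mrtaddu]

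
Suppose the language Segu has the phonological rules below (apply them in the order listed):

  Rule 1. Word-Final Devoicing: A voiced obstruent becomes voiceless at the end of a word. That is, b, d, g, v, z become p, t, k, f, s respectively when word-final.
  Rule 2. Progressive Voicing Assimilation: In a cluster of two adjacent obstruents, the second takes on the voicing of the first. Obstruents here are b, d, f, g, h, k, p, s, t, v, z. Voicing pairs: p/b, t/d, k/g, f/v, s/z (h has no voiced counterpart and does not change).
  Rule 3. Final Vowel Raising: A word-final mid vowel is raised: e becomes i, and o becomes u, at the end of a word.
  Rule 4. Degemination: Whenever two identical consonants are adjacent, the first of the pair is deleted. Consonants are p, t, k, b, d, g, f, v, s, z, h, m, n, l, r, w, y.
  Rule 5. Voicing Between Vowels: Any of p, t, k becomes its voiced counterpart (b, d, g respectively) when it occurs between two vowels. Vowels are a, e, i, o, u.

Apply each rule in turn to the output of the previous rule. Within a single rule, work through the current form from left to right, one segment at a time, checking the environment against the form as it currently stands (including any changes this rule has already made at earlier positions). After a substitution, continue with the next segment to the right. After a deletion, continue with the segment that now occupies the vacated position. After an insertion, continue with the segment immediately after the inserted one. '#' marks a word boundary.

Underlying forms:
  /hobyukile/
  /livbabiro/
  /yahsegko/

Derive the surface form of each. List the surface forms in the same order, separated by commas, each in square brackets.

[hobyugili], [livbabiru], [yahsegu]

/hobyukile/:
  Rule 1 Word-Final Devoicing: no change — [hobyukile]
  Rule 2 Progressive Voicing Assimilation: no change — [hobyukile]
  Rule 3 Final Vowel Raising: [hobyukile] → [hobyukili]
  Rule 4 Degemination: no change — [hobyukili]
  Rule 5 Voicing Between Vowels: [hobyukili] → [hobyugili]
/livbabiro/:
  Rule 1 Word-Final Devoicing: no change — [livbabiro]
  Rule 2 Progressive Voicing Assimilation: no change — [livbabiro]
  Rule 3 Final Vowel Raising: [livbabiro] → [livbabiru]
  Rule 4 Degemination: no change — [livbabiru]
  Rule 5 Voicing Between Vowels: no change — [livbabiru]
/yahsegko/:
  Rule 1 Word-Final Devoicing: no change — [yahsegko]
  Rule 2 Progressive Voicing Assimilation: [yahsegko] → [yahseggo]
  Rule 3 Final Vowel Raising: [yahseggo] → [yahseggu]
  Rule 4 Degemination: [yahseggu] → [yahsegu]
  Rule 5 Voicing Between Vowels: no change — [yahsegu]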